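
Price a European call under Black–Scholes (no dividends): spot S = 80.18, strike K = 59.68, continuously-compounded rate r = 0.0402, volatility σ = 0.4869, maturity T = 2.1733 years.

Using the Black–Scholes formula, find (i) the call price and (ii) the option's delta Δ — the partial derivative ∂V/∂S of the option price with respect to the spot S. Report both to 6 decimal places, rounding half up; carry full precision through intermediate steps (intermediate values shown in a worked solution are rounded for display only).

σ√T = 0.4869·√2.1733 = 0.717794
d₁ = (ln(S/K) + (r+σ²/2)T) / (σ√T) = (ln(80.18/59.68) + (0.0402+0.4869²/2)·2.1733) / 0.717794 = (0.295277 + 0.344981) / 0.717794 = 0.891980
d₂ = d₁ − σ√T = 0.891980 − 0.717794 = 0.174186
e^{−rT} = e^{−0.0402·2.1733} = 0.916341
N(d₁) = 0.813798,  N(d₂) = 0.569141
Call price V = S·N(d₁) − K·e^{−rT}·N(d₂) = 65.250340 − 31.124722 = 34.125618
Δ = N(d₁) = 0.813798

price = 34.125618
Δ = 0.813798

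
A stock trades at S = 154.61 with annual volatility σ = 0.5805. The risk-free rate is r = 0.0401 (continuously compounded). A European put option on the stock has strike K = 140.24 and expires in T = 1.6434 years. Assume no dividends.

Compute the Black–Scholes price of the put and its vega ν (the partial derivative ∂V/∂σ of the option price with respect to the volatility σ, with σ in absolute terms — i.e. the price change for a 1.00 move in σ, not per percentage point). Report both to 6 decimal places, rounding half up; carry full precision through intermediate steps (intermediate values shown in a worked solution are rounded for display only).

price = 30.772714
ν = 66.372326

σ√T = 0.5805·√1.6434 = 0.744173
d₁ = (ln(S/K) + (r+σ²/2)T) / (σ√T) = (ln(154.61/140.24) + (0.0401+0.5805²/2)·1.6434) / 0.744173 = (0.097551 + 0.342797) / 0.744173 = 0.591728
d₂ = d₁ − σ√T = 0.591728 − 0.744173 = -0.152445
e^{−rT} = e^{−0.0401·1.6434} = 0.936224
N(−d₁) = 0.277017,  N(−d₂) = 0.560582
Put price V = K·e^{−rT}·N(−d₂) − S·N(−d₁) = 73.602241 − 42.829527 = 30.772714
φ(d₁) = (1/√(2π))·e^{−d₁²/2} = 0.334871
ν = S·φ(d₁)·√T = 66.372326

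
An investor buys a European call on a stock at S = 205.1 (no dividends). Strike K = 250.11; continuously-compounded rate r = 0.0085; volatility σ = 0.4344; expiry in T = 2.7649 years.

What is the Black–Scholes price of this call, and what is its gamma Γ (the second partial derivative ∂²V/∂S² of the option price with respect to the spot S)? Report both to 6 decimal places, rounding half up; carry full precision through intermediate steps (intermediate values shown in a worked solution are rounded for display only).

σ√T = 0.4344·√2.7649 = 0.722320
d₁ = (ln(S/K) + (r+σ²/2)T) / (σ√T) = (ln(205.1/250.11) + (0.0085+0.4344²/2)·2.7649) / 0.722320 = (-0.198403 + 0.284375) / 0.722320 = 0.119021
d₂ = d₁ − σ√T = 0.119021 − 0.722320 = -0.603299
e^{−rT} = e^{−0.0085·2.7649} = 0.976772
N(d₁) = 0.547371,  N(d₂) = 0.273155
Call price V = S·N(d₁) − K·e^{−rT}·N(d₂) = 112.265744 − 66.731928 = 45.533816
φ(d₁) = (1/√(2π))·e^{−d₁²/2} = 0.396127
Γ = φ(d₁) / (S·σ·√T) = 0.002674

price = 45.533816
Γ = 0.002674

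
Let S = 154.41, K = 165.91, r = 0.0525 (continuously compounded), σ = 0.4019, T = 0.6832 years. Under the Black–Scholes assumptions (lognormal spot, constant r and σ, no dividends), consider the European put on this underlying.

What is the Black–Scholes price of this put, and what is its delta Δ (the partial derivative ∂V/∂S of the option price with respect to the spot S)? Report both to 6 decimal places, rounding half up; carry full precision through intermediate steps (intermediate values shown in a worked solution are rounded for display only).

price = 23.690279
Δ = -0.476942

σ√T = 0.4019·√0.6832 = 0.332194
d₁ = (ln(S/K) + (r+σ²/2)T) / (σ√T) = (ln(154.41/165.91) + (0.0525+0.4019²/2)·0.6832) / 0.332194 = (-0.071834 + 0.091044) / 0.332194 = 0.057829
d₂ = d₁ − σ√T = 0.057829 − 0.332194 = -0.274365
e^{−rT} = e^{−0.0525·0.6832} = 0.964768
N(−d₁) = 0.476942,  N(−d₂) = 0.608098
Put price V = K·e^{−rT}·N(−d₂) − S·N(−d₁) = 97.334969 − 73.644690 = 23.690279
Δ = −N(−d₁) = -0.476942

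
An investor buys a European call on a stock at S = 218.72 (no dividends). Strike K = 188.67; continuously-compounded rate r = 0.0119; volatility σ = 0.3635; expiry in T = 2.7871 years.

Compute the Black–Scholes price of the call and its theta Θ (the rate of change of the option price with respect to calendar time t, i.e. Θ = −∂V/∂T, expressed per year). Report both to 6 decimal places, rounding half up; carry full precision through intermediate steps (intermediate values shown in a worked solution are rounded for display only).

price = 67.976558
Θ = -9.008292

σ√T = 0.3635·√2.7871 = 0.606849
d₁ = (ln(S/K) + (r+σ²/2)T) / (σ√T) = (ln(218.72/188.67) + (0.0119+0.3635²/2)·2.7871) / 0.606849 = (0.147793 + 0.217299) / 0.606849 = 0.601620
d₂ = d₁ − σ√T = 0.601620 − 0.606849 = -0.005229
e^{−rT} = e^{−0.0119·2.7871} = 0.967377
N(d₁) = 0.726286,  N(d₂) = 0.497914
Call price V = S·N(d₁) − K·e^{−rT}·N(d₂) = 158.853343 − 90.876785 = 67.976558
φ(d₁) = (1/√(2π))·e^{−d₁²/2} = 0.332901
Θ = −S·φ(d₁)·σ/(2√T) − r·K·e^{−rT}·N(d₂) = −7.926858 − 1.081434 = -9.008292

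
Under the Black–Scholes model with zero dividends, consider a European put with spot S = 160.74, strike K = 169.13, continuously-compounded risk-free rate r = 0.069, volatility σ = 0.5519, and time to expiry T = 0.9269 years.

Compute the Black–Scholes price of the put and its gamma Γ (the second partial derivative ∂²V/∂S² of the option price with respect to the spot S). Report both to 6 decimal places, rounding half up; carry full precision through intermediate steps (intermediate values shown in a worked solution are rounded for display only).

price = 32.423440
Γ = 0.004478

σ√T = 0.5519·√0.9269 = 0.531345
d₁ = (ln(S/K) + (r+σ²/2)T) / (σ√T) = (ln(160.74/169.13) + (0.069+0.5519²/2)·0.9269) / 0.531345 = (-0.050879 + 0.205120) / 0.531345 = 0.290283
d₂ = d₁ − σ√T = 0.290283 − 0.531345 = -0.241062
e^{−rT} = e^{−0.069·0.9269} = 0.938046
N(−d₁) = 0.385800,  N(−d₂) = 0.595247
Put price V = K·e^{−rT}·N(−d₂) − S·N(−d₁) = 94.436911 − 62.013471 = 32.423440
φ(d₁) = (1/√(2π))·e^{−d₁²/2} = 0.382483
Γ = φ(d₁) / (S·σ·√T) = 0.004478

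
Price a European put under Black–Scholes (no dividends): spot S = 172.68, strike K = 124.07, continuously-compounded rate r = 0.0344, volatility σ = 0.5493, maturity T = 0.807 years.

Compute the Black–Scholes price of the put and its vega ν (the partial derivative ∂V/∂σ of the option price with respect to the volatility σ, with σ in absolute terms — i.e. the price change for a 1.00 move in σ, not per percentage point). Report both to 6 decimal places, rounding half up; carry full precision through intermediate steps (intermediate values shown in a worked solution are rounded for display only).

σ√T = 0.5493·√0.807 = 0.493454
d₁ = (ln(S/K) + (r+σ²/2)T) / (σ√T) = (ln(172.68/124.07) + (0.0344+0.5493²/2)·0.807) / 0.493454 = (0.330594 + 0.149509) / 0.493454 = 0.972945
d₂ = d₁ − σ√T = 0.972945 − 0.493454 = 0.479491
e^{−rT} = e^{−0.0344·0.807} = 0.972621
N(−d₁) = 0.165290,  N(−d₂) = 0.315795
Put price V = K·e^{−rT}·N(−d₂) − S·N(−d₁) = 38.107901 − 28.542329 = 9.565572
φ(d₁) = (1/√(2π))·e^{−d₁²/2} = 0.248516
ν = S·φ(d₁)·√T = 38.550720

price = 9.565572
ν = 38.550720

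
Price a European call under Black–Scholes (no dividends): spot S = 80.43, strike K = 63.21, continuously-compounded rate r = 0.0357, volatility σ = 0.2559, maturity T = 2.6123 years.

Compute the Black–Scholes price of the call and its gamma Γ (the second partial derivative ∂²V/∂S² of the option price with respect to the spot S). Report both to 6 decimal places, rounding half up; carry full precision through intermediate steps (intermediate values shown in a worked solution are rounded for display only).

σ√T = 0.2559·√2.6123 = 0.413601
d₁ = (ln(S/K) + (r+σ²/2)T) / (σ√T) = (ln(80.43/63.21) + (0.0357+0.2559²/2)·2.6123) / 0.413601 = (0.240925 + 0.178792) / 0.413601 = 1.014786
d₂ = d₁ − σ√T = 1.014786 − 0.413601 = 0.601185
e^{−rT} = e^{−0.0357·2.6123} = 0.910957
N(d₁) = 0.844896,  N(d₂) = 0.726142
Call price V = S·N(d₁) − K·e^{−rT}·N(d₂) = 67.954996 − 41.812410 = 26.142586
φ(d₁) = (1/√(2π))·e^{−d₁²/2} = 0.238393
Γ = φ(d₁) / (S·σ·√T) = 0.007166

price = 26.142586
Γ = 0.007166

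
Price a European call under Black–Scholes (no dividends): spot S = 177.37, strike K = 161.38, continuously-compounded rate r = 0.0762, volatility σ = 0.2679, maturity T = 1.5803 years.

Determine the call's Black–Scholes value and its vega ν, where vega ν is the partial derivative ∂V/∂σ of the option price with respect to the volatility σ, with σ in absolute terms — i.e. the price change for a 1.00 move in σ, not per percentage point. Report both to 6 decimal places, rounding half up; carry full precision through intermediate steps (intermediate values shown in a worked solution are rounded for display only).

σ√T = 0.2679·√1.5803 = 0.336777
d₁ = (ln(S/K) + (r+σ²/2)T) / (σ√T) = (ln(177.37/161.38) + (0.0762+0.2679²/2)·1.5803) / 0.336777 = (0.094476 + 0.177128) / 0.336777 = 0.806481
d₂ = d₁ − σ√T = 0.806481 − 0.336777 = 0.469704
e^{−rT} = e^{−0.0762·1.5803} = 0.886549
N(d₁) = 0.790017,  N(d₂) = 0.680717
Call price V = S·N(d₁) − K·e^{−rT}·N(d₂) = 140.125366 − 97.391025 = 42.734340
φ(d₁) = (1/√(2π))·e^{−d₁²/2} = 0.288187
ν = S·φ(d₁)·√T = 64.257650

price = 42.734340
ν = 64.257650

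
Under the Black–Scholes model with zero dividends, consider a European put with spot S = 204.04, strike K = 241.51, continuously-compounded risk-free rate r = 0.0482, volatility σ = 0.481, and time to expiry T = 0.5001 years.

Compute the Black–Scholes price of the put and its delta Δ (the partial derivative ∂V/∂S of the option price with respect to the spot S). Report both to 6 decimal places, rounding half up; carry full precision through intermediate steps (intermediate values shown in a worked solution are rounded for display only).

σ√T = 0.481·√0.5001 = 0.340152
d₁ = (ln(S/K) + (r+σ²/2)T) / (σ√T) = (ln(204.04/241.51) + (0.0482+0.481²/2)·0.5001) / 0.340152 = (-0.168595 + 0.081957) / 0.340152 = -0.254704
d₂ = d₁ − σ√T = -0.254704 − 0.340152 = -0.594856
e^{−rT} = e^{−0.0482·0.5001} = 0.976183
N(−d₁) = 0.600524,  N(−d₂) = 0.724030
Put price V = K·e^{−rT}·N(−d₂) − S·N(−d₁) = 170.695965 − 122.530949 = 48.165016
Δ = −N(−d₁) = -0.600524

price = 48.165016
Δ = -0.600524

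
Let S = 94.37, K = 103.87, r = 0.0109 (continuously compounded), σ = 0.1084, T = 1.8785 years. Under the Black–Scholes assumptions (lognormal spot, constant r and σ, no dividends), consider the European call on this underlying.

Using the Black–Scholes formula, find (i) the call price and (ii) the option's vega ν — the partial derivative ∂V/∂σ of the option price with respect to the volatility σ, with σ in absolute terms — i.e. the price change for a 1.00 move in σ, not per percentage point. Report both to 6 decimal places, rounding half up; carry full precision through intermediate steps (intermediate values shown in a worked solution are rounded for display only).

price = 2.841044
ν = 46.972562

σ√T = 0.1084·√1.8785 = 0.148571
d₁ = (ln(S/K) + (r+σ²/2)T) / (σ√T) = (ln(94.37/103.87) + (0.0109+0.1084²/2)·1.8785) / 0.148571 = (-0.095917 + 0.031512) / 0.148571 = -0.433492
d₂ = d₁ − σ√T = -0.433492 − 0.148571 = -0.582064
e^{−rT} = e^{−0.0109·1.8785} = 0.979733
N(d₁) = 0.332329,  N(d₂) = 0.280262
Call price V = S·N(d₁) − K·e^{−rT}·N(d₂) = 31.361844 − 28.520800 = 2.841044
φ(d₁) = (1/√(2π))·e^{−d₁²/2} = 0.363166
ν = S·φ(d₁)·√T = 46.972562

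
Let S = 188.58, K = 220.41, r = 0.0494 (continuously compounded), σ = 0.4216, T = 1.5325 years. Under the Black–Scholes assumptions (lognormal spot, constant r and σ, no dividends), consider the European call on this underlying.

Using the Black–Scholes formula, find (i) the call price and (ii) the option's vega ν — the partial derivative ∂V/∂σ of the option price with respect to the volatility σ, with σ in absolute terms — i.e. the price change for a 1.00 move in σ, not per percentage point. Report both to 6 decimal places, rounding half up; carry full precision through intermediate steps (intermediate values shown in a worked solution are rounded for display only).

σ√T = 0.4216·√1.5325 = 0.521916
d₁ = (ln(S/K) + (r+σ²/2)T) / (σ√T) = (ln(188.58/220.41) + (0.0494+0.4216²/2)·1.5325) / 0.521916 = (-0.155967 + 0.211904) / 0.521916 = 0.107176
d₂ = d₁ − σ√T = 0.107176 − 0.521916 = -0.414741
e^{−rT} = e^{−0.0494·1.5325} = 0.927089
N(d₁) = 0.542675,  N(d₂) = 0.339166
Call price V = S·N(d₁) − K·e^{−rT}·N(d₂) = 102.337680 − 69.305061 = 33.032619
φ(d₁) = (1/√(2π))·e^{−d₁²/2} = 0.396658
ν = S·φ(d₁)·√T = 92.600142

price = 33.032619
ν = 92.600142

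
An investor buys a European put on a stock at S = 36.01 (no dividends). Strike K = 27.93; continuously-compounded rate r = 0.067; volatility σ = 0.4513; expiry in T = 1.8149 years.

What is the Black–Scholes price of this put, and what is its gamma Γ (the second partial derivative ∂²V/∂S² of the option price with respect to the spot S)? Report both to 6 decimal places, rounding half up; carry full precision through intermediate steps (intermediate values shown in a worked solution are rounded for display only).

σ√T = 0.4513·√1.8149 = 0.607983
d₁ = (ln(S/K) + (r+σ²/2)T) / (σ√T) = (ln(36.01/27.93) + (0.067+0.4513²/2)·1.8149) / 0.607983 = (0.254095 + 0.306420) / 0.607983 = 0.921926
d₂ = d₁ − σ√T = 0.921926 − 0.607983 = 0.313942
e^{−rT} = e^{−0.067·1.8149} = 0.885504
N(−d₁) = 0.178284,  N(−d₂) = 0.376782
Put price V = K·e^{−rT}·N(−d₂) − S·N(−d₁) = 9.318630 − 6.419995 = 2.898636
φ(d₁) = (1/√(2π))·e^{−d₁²/2} = 0.260823
Γ = φ(d₁) / (S·σ·√T) = 0.011913

price = 2.898636
Γ = 0.011913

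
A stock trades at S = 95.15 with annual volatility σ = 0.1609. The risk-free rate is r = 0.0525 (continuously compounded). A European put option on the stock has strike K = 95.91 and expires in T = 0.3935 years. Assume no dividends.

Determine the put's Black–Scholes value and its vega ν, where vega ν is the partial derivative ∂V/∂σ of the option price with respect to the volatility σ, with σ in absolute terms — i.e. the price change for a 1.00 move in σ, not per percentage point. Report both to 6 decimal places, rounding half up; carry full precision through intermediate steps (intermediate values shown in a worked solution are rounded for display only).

price = 3.235061
ν = 23.444452

σ√T = 0.1609·√0.3935 = 0.100932
d₁ = (ln(S/K) + (r+σ²/2)T) / (σ√T) = (ln(95.15/95.91) + (0.0525+0.1609²/2)·0.3935) / 0.100932 = (-0.007956 + 0.025752) / 0.100932 = 0.176324
d₂ = d₁ − σ√T = 0.176324 − 0.100932 = 0.075392
e^{−rT} = e^{−0.0525·0.3935} = 0.979553
N(−d₁) = 0.430020,  N(−d₂) = 0.469951
Put price V = K·e^{−rT}·N(−d₂) − S·N(−d₁) = 44.151435 − 40.916375 = 3.235061
φ(d₁) = (1/√(2π))·e^{−d₁²/2} = 0.392789
ν = S·φ(d₁)·√T = 23.444452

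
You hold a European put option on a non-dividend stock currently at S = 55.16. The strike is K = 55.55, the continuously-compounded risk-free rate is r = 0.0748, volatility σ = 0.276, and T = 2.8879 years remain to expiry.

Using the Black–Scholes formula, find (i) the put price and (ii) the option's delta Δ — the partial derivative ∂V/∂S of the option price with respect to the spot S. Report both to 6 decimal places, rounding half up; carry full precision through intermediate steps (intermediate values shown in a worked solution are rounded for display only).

price = 4.946076
Δ = -0.248236

σ√T = 0.276·√2.8879 = 0.469029
d₁ = (ln(S/K) + (r+σ²/2)T) / (σ√T) = (ln(55.16/55.55) + (0.0748+0.276²/2)·2.8879) / 0.469029 = (-0.007045 + 0.326009) / 0.469029 = 0.680051
d₂ = d₁ − σ√T = 0.680051 − 0.469029 = 0.211021
e^{−rT} = e^{−0.0748·2.8879} = 0.805723
N(−d₁) = 0.248236,  N(−d₂) = 0.416435
Put price V = K·e^{−rT}·N(−d₂) − S·N(−d₁) = 18.638786 − 13.692709 = 4.946076
Δ = −N(−d₁) = -0.248236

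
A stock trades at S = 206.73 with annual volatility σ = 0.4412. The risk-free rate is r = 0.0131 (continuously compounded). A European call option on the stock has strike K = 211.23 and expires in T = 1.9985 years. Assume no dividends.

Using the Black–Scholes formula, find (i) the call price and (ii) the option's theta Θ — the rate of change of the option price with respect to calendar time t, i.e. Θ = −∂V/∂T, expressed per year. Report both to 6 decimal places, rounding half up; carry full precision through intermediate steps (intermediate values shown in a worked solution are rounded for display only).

σ√T = 0.4412·√1.9985 = 0.623717
d₁ = (ln(S/K) + (r+σ²/2)T) / (σ√T) = (ln(206.73/211.23) + (0.0131+0.4412²/2)·1.9985) / 0.623717 = (-0.021534 + 0.220692) / 0.623717 = 0.319308
d₂ = d₁ − σ√T = 0.319308 − 0.623717 = -0.304409
e^{−rT} = e^{−0.0131·1.9985} = 0.974159
N(d₁) = 0.625254,  N(d₂) = 0.380408
Call price V = S·N(d₁) − K·e^{−rT}·N(d₂) = 129.258657 − 78.277225 = 50.981431
φ(d₁) = (1/√(2π))·e^{−d₁²/2} = 0.379114
Θ = −S·φ(d₁)·σ/(2√T) − r·K·e^{−rT}·N(d₂) = −12.230021 − 1.025432 = -13.255452

price = 50.981431
Θ = -13.255452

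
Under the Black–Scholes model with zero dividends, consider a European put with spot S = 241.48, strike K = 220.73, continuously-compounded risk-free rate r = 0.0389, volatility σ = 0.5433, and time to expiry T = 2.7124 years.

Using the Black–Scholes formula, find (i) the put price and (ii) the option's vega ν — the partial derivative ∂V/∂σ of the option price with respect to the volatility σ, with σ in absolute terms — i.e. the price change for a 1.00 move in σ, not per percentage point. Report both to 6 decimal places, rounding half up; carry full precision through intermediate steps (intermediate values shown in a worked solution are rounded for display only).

price = 56.261898
ν = 127.125183

σ√T = 0.5433·√2.7124 = 0.894781
d₁ = (ln(S/K) + (r+σ²/2)T) / (σ√T) = (ln(241.48/220.73) + (0.0389+0.5433²/2)·2.7124) / 0.894781 = (0.089846 + 0.505829) / 0.894781 = 0.665722
d₂ = d₁ − σ√T = 0.665722 − 0.894781 = -0.229059
e^{−rT} = e^{−0.0389·2.7124} = 0.899863
N(−d₁) = 0.252794,  N(−d₂) = 0.590588
Put price V = K·e^{−rT}·N(−d₂) − S·N(−d₁) = 117.306707 − 61.044809 = 56.261898
φ(d₁) = (1/√(2π))·e^{−d₁²/2} = 0.319649
ν = S·φ(d₁)·√T = 127.125183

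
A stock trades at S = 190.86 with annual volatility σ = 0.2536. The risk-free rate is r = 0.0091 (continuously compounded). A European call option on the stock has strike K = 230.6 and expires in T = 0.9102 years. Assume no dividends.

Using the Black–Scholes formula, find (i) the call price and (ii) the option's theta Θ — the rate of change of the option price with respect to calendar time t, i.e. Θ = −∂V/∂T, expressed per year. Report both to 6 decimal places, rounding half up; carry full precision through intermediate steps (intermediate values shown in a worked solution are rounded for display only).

σ√T = 0.2536·√0.9102 = 0.241946
d₁ = (ln(S/K) + (r+σ²/2)T) / (σ√T) = (ln(190.86/230.6) + (0.0091+0.2536²/2)·0.9102) / 0.241946 = (-0.189144 + 0.037552) / 0.241946 = -0.626557
d₂ = d₁ − σ√T = -0.626557 − 0.241946 = -0.868503
e^{−rT} = e^{−0.0091·0.9102} = 0.991751
N(d₁) = 0.265475,  N(d₂) = 0.192560
Call price V = S·N(d₁) − K·e^{−rT}·N(d₂) = 50.668501 − 44.037953 = 6.630548
φ(d₁) = (1/√(2π))·e^{−d₁²/2} = 0.327841
Θ = −S·φ(d₁)·σ/(2√T) − r·K·e^{−rT}·N(d₂) = −8.316286 − 0.400745 = -8.717032

price = 6.630548
Θ = -8.717032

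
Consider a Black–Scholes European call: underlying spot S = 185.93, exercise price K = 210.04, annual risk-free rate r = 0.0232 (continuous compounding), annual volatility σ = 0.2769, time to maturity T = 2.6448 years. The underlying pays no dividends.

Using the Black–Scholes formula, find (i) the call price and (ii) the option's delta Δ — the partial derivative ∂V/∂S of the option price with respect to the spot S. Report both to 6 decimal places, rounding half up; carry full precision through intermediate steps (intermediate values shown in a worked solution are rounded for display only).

price = 28.654922
Δ = 0.536118

σ√T = 0.2769·√2.6448 = 0.450318
d₁ = (ln(S/K) + (r+σ²/2)T) / (σ√T) = (ln(185.93/210.04) + (0.0232+0.2769²/2)·2.6448) / 0.450318 = (-0.121928 + 0.162753) / 0.450318 = 0.090658
d₂ = d₁ − σ√T = 0.090658 − 0.450318 = -0.359660
e^{−rT} = e^{−0.0232·2.6448} = 0.940485
N(d₁) = 0.536118,  N(d₂) = 0.359551
Call price V = S·N(d₁) − K·e^{−rT}·N(d₂) = 99.680367 − 71.025445 = 28.654922
Δ = N(d₁) = 0.536118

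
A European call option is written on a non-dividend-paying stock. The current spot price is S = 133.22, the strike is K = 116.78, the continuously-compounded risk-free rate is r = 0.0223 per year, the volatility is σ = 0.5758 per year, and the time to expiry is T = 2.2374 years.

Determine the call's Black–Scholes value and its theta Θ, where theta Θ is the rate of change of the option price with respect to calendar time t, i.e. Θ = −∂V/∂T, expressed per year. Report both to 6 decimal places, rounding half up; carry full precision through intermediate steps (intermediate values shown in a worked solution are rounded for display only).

σ√T = 0.5758·√2.2374 = 0.861278
d₁ = (ln(S/K) + (r+σ²/2)T) / (σ√T) = (ln(133.22/116.78) + (0.0223+0.5758²/2)·2.2374) / 0.861278 = (0.131710 + 0.420794) / 0.861278 = 0.641493
d₂ = d₁ − σ√T = 0.641493 − 0.861278 = -0.219785
e^{−rT} = e^{−0.0223·2.2374} = 0.951330
N(d₁) = 0.739399,  N(d₂) = 0.413019
Call price V = S·N(d₁) − K·e^{−rT}·N(d₂) = 98.502718 − 45.884936 = 52.617782
φ(d₁) = (1/√(2π))·e^{−d₁²/2} = 0.324751
Θ = −S·φ(d₁)·σ/(2√T) − r·K·e^{−rT}·N(d₂) = −8.327033 − 1.023234 = -9.350267

price = 52.617782
Θ = -9.350267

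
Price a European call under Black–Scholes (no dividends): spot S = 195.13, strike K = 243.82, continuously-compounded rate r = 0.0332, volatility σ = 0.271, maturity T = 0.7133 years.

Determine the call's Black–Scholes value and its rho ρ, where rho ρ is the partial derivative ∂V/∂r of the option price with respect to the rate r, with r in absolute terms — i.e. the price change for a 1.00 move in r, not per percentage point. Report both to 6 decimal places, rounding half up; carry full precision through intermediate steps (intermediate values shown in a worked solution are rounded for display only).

price = 5.214198
ρ = 27.599158

σ√T = 0.271·√0.7133 = 0.228879
d₁ = (ln(S/K) + (r+σ²/2)T) / (σ√T) = (ln(195.13/243.82) + (0.0332+0.271²/2)·0.7133) / 0.228879 = (-0.222764 + 0.049874) / 0.228879 = -0.755378
d₂ = d₁ − σ√T = -0.755378 − 0.228879 = -0.984257
e^{−rT} = e^{−0.0332·0.7133} = 0.976597
N(d₁) = 0.225011,  N(d₂) = 0.162495
Call price V = S·N(d₁) − K·e^{−rT}·N(d₂) = 43.906415 − 38.692217 = 5.214198
ρ = K·T·e^{−rT}·N(d₂) = 27.599158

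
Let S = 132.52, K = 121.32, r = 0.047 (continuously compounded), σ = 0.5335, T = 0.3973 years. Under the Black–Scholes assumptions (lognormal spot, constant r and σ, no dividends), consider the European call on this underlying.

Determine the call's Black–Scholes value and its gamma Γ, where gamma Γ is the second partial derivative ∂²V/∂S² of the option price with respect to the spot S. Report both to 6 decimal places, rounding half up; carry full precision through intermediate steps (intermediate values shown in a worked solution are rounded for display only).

σ√T = 0.5335·√0.3973 = 0.336274
d₁ = (ln(S/K) + (r+σ²/2)T) / (σ√T) = (ln(132.52/121.32) + (0.047+0.5335²/2)·0.3973) / 0.336274 = (0.088302 + 0.075213) / 0.336274 = 0.486255
d₂ = d₁ − σ√T = 0.486255 − 0.336274 = 0.149981
e^{−rT} = e^{−0.047·0.3973} = 0.981500
N(d₁) = 0.686607,  N(d₂) = 0.559610
Call price V = S·N(d₁) − K·e^{−rT}·N(d₂) = 90.989153 − 66.635923 = 24.353230
φ(d₁) = (1/√(2π))·e^{−d₁²/2} = 0.354460
Γ = φ(d₁) / (S·σ·√T) = 0.007954

price = 24.353230
Γ = 0.007954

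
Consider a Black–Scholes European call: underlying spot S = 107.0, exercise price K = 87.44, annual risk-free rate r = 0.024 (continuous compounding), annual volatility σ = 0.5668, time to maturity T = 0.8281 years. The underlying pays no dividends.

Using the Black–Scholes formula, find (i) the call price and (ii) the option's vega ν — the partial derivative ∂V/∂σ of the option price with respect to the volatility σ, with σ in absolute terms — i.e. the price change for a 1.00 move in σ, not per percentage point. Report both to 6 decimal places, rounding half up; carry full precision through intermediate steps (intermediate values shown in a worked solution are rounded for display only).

price = 31.987442
ν = 30.662237

σ√T = 0.5668·√0.8281 = 0.515788
d₁ = (ln(S/K) + (r+σ²/2)T) / (σ√T) = (ln(107.0/87.44) + (0.024+0.5668²/2)·0.8281) / 0.515788 = (0.201876 + 0.152893) / 0.515788 = 0.687819
d₂ = d₁ − σ√T = 0.687819 − 0.515788 = 0.172031
e^{−rT} = e^{−0.024·0.8281} = 0.980322
N(d₁) = 0.754217,  N(d₂) = 0.568294
Call price V = S·N(d₁) − K·e^{−rT}·N(d₂) = 80.701193 − 48.713751 = 31.987442
φ(d₁) = (1/√(2π))·e^{−d₁²/2} = 0.314904
ν = S·φ(d₁)·√T = 30.662237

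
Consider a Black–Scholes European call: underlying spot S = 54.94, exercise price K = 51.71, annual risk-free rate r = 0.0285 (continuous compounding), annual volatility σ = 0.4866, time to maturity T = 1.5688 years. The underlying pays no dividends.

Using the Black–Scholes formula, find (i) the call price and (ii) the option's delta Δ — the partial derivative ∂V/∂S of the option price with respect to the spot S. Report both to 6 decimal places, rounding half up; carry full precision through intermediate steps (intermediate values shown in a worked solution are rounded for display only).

price = 15.422826
Δ = 0.683501

σ√T = 0.4866·√1.5688 = 0.609475
d₁ = (ln(S/K) + (r+σ²/2)T) / (σ√T) = (ln(54.94/51.71) + (0.0285+0.4866²/2)·1.5688) / 0.609475 = (0.060590 + 0.230441) / 0.609475 = 0.477511
d₂ = d₁ − σ√T = 0.477511 − 0.609475 = -0.131964
e^{−rT} = e^{−0.0285·1.5688} = 0.956274
N(d₁) = 0.683501,  N(d₂) = 0.447506
Call price V = S·N(d₁) − K·e^{−rT}·N(d₂) = 37.551542 − 22.128716 = 15.422826
Δ = N(d₁) = 0.683501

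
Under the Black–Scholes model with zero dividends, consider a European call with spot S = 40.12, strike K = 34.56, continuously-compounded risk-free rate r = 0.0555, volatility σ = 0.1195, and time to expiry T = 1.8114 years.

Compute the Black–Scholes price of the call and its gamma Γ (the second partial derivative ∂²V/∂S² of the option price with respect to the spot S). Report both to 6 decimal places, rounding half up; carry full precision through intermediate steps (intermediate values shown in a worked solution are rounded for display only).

price = 9.013010
Γ = 0.016296

σ√T = 0.1195·√1.8114 = 0.160833
d₁ = (ln(S/K) + (r+σ²/2)T) / (σ√T) = (ln(40.12/34.56) + (0.0555+0.1195²/2)·1.8114) / 0.160833 = (0.149178 + 0.113466) / 0.160833 = 1.633025
d₂ = d₁ − σ√T = 1.633025 − 0.160833 = 1.472193
e^{−rT} = e^{−0.0555·1.8114} = 0.904356
N(d₁) = 0.948768,  N(d₂) = 0.929516
Call price V = S·N(d₁) − K·e^{−rT}·N(d₂) = 38.064579 − 29.051569 = 9.013010
φ(d₁) = (1/√(2π))·e^{−d₁²/2} = 0.105154
Γ = φ(d₁) / (S·σ·√T) = 0.016296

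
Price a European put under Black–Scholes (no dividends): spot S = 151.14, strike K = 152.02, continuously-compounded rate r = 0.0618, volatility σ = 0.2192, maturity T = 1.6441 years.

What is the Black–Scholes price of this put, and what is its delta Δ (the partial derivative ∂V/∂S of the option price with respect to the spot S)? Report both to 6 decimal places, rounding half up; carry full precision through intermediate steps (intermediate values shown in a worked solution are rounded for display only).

σ√T = 0.2192·√1.6441 = 0.281064
d₁ = (ln(S/K) + (r+σ²/2)T) / (σ√T) = (ln(151.14/152.02) + (0.0618+0.2192²/2)·1.6441) / 0.281064 = (-0.005806 + 0.141104) / 0.281064 = 0.481379
d₂ = d₁ − σ√T = 0.481379 − 0.281064 = 0.200316
e^{−rT} = e^{−0.0618·1.6441} = 0.903386
N(−d₁) = 0.315123,  N(−d₂) = 0.420617
Put price V = K·e^{−rT}·N(−d₂) − S·N(−d₁) = 57.764461 − 47.627759 = 10.136702
Δ = −N(−d₁) = -0.315123

price = 10.136702
Δ = -0.315123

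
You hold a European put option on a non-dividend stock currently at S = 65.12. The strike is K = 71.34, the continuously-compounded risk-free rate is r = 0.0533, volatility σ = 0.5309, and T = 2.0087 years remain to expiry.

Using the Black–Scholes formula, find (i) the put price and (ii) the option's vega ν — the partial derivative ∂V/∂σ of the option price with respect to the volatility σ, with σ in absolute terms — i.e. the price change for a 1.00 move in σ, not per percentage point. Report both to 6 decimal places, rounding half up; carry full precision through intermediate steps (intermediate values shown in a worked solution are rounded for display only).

price = 18.438492
ν = 34.026042

σ√T = 0.5309·√2.0087 = 0.752437
d₁ = (ln(S/K) + (r+σ²/2)T) / (σ√T) = (ln(65.12/71.34) + (0.0533+0.5309²/2)·2.0087) / 0.752437 = (-0.091225 + 0.390145) / 0.752437 = 0.397268
d₂ = d₁ − σ√T = 0.397268 − 0.752437 = -0.355169
e^{−rT} = e^{−0.0533·2.0087} = 0.898468
N(−d₁) = 0.345585,  N(−d₂) = 0.638769
Put price V = K·e^{−rT}·N(−d₂) − S·N(−d₁) = 40.942986 − 22.504493 = 18.438492
φ(d₁) = (1/√(2π))·e^{−d₁²/2} = 0.368671
ν = S·φ(d₁)·√T = 34.026042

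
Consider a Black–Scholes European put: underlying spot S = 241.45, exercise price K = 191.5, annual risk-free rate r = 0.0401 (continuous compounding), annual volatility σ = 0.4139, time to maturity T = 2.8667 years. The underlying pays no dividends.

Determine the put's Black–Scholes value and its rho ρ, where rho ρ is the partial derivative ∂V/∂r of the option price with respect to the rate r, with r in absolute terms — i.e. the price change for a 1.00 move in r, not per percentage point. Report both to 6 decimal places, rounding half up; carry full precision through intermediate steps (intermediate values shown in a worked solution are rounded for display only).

σ√T = 0.4139·√2.8667 = 0.700788
d₁ = (ln(S/K) + (r+σ²/2)T) / (σ√T) = (ln(241.45/191.5) + (0.0401+0.4139²/2)·2.8667) / 0.700788 = (0.231775 + 0.360506) / 0.700788 = 0.845165
d₂ = d₁ − σ√T = 0.845165 − 0.700788 = 0.144377
e^{−rT} = e^{−0.0401·2.8667} = 0.891407
N(−d₁) = 0.199009,  N(−d₂) = 0.442601
Put price V = K·e^{−rT}·N(−d₂) − S·N(−d₁) = 75.554000 − 48.050837 = 27.503163
ρ = −K·T·e^{−rT}·N(−d₂) = -216.590651

price = 27.503163
ρ = -216.590651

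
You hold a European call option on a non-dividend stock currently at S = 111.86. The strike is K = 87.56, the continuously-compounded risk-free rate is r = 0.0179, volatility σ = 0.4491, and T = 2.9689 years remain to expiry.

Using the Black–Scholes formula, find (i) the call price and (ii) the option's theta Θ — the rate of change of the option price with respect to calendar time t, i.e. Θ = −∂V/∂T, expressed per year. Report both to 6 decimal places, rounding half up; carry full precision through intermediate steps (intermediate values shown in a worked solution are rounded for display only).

σ√T = 0.4491·√2.9689 = 0.773822
d₁ = (ln(S/K) + (r+σ²/2)T) / (σ√T) = (ln(111.86/87.56) + (0.0179+0.4491²/2)·2.9689) / 0.773822 = (0.244924 + 0.352543) / 0.773822 = 0.772099
d₂ = d₁ − σ√T = 0.772099 − 0.773822 = -0.001722
e^{−rT} = e^{−0.0179·2.9689} = 0.948244
N(d₁) = 0.779972,  N(d₂) = 0.499313
Call price V = S·N(d₁) − K·e^{−rT}·N(d₂) = 87.247687 − 41.457077 = 45.790610
φ(d₁) = (1/√(2π))·e^{−d₁²/2} = 0.296115
Θ = −S·φ(d₁)·σ/(2√T) − r·K·e^{−rT}·N(d₂) = −4.316687 − 0.742082 = -5.058769

price = 45.790610
Θ = -5.058769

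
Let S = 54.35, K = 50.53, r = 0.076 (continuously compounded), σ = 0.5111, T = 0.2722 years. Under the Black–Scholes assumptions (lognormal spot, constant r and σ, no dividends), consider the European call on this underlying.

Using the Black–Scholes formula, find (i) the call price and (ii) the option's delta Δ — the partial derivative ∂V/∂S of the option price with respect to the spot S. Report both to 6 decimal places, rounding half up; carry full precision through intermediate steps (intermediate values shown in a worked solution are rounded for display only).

σ√T = 0.5111·√0.2722 = 0.266655
d₁ = (ln(S/K) + (r+σ²/2)T) / (σ√T) = (ln(54.35/50.53) + (0.076+0.5111²/2)·0.2722) / 0.266655 = (0.072877 + 0.056240) / 0.266655 = 0.484210
d₂ = d₁ − σ√T = 0.484210 − 0.266655 = 0.217555
e^{−rT} = e^{−0.076·0.2722} = 0.979525
N(d₁) = 0.685882,  N(d₂) = 0.586112
Call price V = S·N(d₁) − K·e^{−rT}·N(d₂) = 37.277663 − 29.009857 = 8.267807
Δ = N(d₁) = 0.685882

price = 8.267807
Δ = 0.685882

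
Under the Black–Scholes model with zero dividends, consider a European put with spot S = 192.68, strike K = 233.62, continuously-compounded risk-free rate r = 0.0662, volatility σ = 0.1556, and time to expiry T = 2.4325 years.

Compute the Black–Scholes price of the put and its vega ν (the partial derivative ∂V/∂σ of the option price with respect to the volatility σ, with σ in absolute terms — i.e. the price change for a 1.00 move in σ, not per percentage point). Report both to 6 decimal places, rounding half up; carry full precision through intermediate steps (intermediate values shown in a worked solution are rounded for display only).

σ√T = 0.1556·√2.4325 = 0.242681
d₁ = (ln(S/K) + (r+σ²/2)T) / (σ√T) = (ln(192.68/233.62) + (0.0662+0.1556²/2)·2.4325) / 0.242681 = (-0.192665 + 0.190479) / 0.242681 = -0.009010
d₂ = d₁ − σ√T = -0.009010 − 0.242681 = -0.251691
e^{−rT} = e^{−0.0662·2.4325} = 0.851265
N(−d₁) = 0.503594,  N(−d₂) = 0.599360
Put price V = K·e^{−rT}·N(−d₂) − S·N(−d₁) = 119.196281 − 97.032560 = 22.163721
φ(d₁) = (1/√(2π))·e^{−d₁²/2} = 0.398926
ν = S·φ(d₁)·√T = 119.882420

price = 22.163721
ν = 119.882420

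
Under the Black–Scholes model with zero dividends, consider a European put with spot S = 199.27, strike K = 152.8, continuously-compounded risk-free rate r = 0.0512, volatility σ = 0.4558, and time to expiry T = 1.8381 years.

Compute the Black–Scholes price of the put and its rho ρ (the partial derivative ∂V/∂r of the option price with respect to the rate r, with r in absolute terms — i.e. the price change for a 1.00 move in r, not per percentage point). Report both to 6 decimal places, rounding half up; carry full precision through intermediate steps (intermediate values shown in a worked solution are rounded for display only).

σ√T = 0.4558·√1.8381 = 0.617958
d₁ = (ln(S/K) + (r+σ²/2)T) / (σ√T) = (ln(199.27/152.8) + (0.0512+0.4558²/2)·1.8381) / 0.617958 = (0.265531 + 0.285047) / 0.617958 = 0.890963
d₂ = d₁ − σ√T = 0.890963 − 0.617958 = 0.273005
e^{−rT} = e^{−0.0512·1.8381} = 0.910182
N(−d₁) = 0.186475,  N(−d₂) = 0.392425
Put price V = K·e^{−rT}·N(−d₂) − S·N(−d₁) = 54.576784 − 37.158785 = 17.417999
ρ = −K·T·e^{−rT}·N(−d₂) = -100.317586

price = 17.417999
ρ = -100.317586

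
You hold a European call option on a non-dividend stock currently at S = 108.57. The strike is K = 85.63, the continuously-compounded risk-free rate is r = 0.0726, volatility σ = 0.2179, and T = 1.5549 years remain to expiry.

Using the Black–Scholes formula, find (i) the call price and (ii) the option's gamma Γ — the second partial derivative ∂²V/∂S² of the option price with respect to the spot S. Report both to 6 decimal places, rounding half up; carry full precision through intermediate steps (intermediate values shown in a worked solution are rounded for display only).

σ√T = 0.2179·√1.5549 = 0.271712
d₁ = (ln(S/K) + (r+σ²/2)T) / (σ√T) = (ln(108.57/85.63) + (0.0726+0.2179²/2)·1.5549) / 0.271712 = (0.237359 + 0.149799) / 0.271712 = 1.424888
d₂ = d₁ − σ√T = 1.424888 − 0.271712 = 1.153176
e^{−rT} = e^{−0.0726·1.5549} = 0.893253
N(d₁) = 0.922905,  N(d₂) = 0.875581
Call price V = S·N(d₁) − K·e^{−rT}·N(d₂) = 100.199817 − 66.972513 = 33.227304
φ(d₁) = (1/√(2π))·e^{−d₁²/2} = 0.144556
Γ = φ(d₁) / (S·σ·√T) = 0.004900

price = 33.227304
Γ = 0.004900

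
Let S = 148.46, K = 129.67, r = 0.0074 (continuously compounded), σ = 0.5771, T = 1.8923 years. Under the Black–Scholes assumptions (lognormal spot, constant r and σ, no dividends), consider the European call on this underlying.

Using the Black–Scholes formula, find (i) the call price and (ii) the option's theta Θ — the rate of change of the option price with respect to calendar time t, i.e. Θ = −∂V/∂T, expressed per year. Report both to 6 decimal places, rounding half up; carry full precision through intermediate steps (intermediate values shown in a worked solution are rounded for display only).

σ√T = 0.5771·√1.8923 = 0.793864
d₁ = (ln(S/K) + (r+σ²/2)T) / (σ√T) = (ln(148.46/129.67) + (0.0074+0.5771²/2)·1.8923) / 0.793864 = (0.135323 + 0.329113) / 0.793864 = 0.585032
d₂ = d₁ − σ√T = 0.585032 − 0.793864 = -0.208832
e^{−rT} = e^{−0.0074·1.8923} = 0.986095
N(d₁) = 0.720737,  N(d₂) = 0.417290
Call price V = S·N(d₁) − K·e^{−rT}·N(d₂) = 107.000599 − 53.357535 = 53.643064
φ(d₁) = (1/√(2π))·e^{−d₁²/2} = 0.336193
Θ = −S·φ(d₁)·σ/(2√T) − r·K·e^{−rT}·N(d₂) = −10.469460 − 0.394846 = -10.864305

price = 53.643064
Θ = -10.864305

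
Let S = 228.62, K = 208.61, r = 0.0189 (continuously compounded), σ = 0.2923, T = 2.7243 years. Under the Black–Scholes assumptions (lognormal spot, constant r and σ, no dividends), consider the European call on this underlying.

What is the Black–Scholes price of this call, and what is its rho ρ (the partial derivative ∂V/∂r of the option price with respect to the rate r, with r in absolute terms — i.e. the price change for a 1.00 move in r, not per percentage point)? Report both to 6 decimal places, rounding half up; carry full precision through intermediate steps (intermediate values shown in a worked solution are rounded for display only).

price = 57.652367
ρ = 281.810250

σ√T = 0.2923·√2.7243 = 0.482454
d₁ = (ln(S/K) + (r+σ²/2)T) / (σ√T) = (ln(228.62/208.61) + (0.0189+0.2923²/2)·2.7243) / 0.482454 = (0.091595 + 0.167870) / 0.482454 = 0.537802
d₂ = d₁ − σ√T = 0.537802 − 0.482454 = 0.055348
e^{−rT} = e^{−0.0189·2.7243} = 0.949814
N(d₁) = 0.704643,  N(d₂) = 0.522069
Call price V = S·N(d₁) − K·e^{−rT}·N(d₂) = 161.095545 − 103.443178 = 57.652367
ρ = K·T·e^{−rT}·N(d₂) = 281.810250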